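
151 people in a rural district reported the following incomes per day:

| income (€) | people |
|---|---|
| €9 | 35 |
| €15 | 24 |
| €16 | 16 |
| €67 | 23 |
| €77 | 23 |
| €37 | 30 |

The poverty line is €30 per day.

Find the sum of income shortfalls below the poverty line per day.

€1,319

Poor units: 35×€9, 24×€15, 16×€16 (q = 75 of N = 151).
Individual gaps: 35×(30−9) = 735; 24×(30−15) = 360; 16×(30−16) = 224.
Aggregate gap = €1,319.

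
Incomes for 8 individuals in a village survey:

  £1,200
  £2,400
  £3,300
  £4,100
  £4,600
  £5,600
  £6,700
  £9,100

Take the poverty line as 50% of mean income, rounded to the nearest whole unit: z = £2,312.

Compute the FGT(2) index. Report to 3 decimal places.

Below the line: £1,200 (q = 1 of N = 8).
Gap ratios (z−y)/z: (2312−1200)/2312 = 0.4810.
Squared: 0.2313.
Sum = 0.231331; P₂ = 0.231331 / 8 = 0.029.

0.029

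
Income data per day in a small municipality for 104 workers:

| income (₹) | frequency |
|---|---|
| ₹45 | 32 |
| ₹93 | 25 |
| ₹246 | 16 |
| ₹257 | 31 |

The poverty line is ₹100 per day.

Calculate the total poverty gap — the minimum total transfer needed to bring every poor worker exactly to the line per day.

₹1,935

Below the line: 32×₹45, 25×₹93 (q = 57 of N = 104).
Individual gaps: 32×(100−45) = 1760; 25×(100−93) = 175.
Aggregate gap = ₹1,935.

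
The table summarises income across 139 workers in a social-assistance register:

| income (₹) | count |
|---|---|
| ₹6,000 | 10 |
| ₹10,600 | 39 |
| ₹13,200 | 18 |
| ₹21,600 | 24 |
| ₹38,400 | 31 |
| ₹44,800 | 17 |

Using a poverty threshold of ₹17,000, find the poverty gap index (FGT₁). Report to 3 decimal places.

0.181

Below z: 10×₹6,000, 39×₹10,600, 18×₹13,200 (q = 67 of N = 139).
Normalized shortfalls: (17000−6000)/17000 = 0.6471 (×10); (17000−10600)/17000 = 0.3765 (×39); (17000−13200)/17000 = 0.2235 (×18).
Sum of shortfalls = 25.176471; P₁ averages over all N: 25.176471 / 139 = 0.181.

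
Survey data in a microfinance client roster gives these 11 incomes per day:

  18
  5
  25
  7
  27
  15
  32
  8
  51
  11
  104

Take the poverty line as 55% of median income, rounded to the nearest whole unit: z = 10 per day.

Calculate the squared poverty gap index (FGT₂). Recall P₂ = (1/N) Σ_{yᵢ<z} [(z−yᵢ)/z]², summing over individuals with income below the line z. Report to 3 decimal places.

0.035

Below the line: 5, 7, 8 (q = 3 of N = 11).
Relative gaps: (10−5)/10 = 0.5000; (10−7)/10 = 0.3000; (10−8)/10 = 0.2000.
Squared: 0.2500; 0.0900; 0.0400.
Sum = 0.380000; P₂ = 0.380000 / 11 = 0.035.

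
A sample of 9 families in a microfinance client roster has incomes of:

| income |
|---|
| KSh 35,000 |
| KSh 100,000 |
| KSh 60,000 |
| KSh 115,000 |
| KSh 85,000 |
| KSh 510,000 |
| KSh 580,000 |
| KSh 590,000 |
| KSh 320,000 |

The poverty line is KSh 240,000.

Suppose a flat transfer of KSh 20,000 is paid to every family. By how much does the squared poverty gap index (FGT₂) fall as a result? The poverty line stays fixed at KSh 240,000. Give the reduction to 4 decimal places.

Before: below the line — KSh 35,000, KSh 60,000, KSh 85,000, KSh 100,000, KSh 115,000; squared poverty gap index (FGT₂) = 0.257861.
After the KSh 20,000 transfer: below the line — KSh 55,000, KSh 80,000, KSh 105,000, KSh 120,000, KSh 135,000; squared poverty gap index (FGT₂) = 0.199605.
Reduction = 0.257861 − 0.199605 = 0.0583.

0.0583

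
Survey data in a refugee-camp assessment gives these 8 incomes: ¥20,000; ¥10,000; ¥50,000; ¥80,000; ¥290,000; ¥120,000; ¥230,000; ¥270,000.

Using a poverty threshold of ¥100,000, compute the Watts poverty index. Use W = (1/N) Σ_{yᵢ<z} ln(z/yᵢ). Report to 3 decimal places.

0.604

Incomes under z: ¥10,000, ¥20,000, ¥50,000, ¥80,000 (q = 4 of N = 8).
ln(z/y) terms: ln(100000/10000) = 2.3026; ln(100000/20000) = 1.6094; ln(100000/50000) = 0.6931; ln(100000/80000) = 0.2231.
W = 4.828314 / 8 = 0.604.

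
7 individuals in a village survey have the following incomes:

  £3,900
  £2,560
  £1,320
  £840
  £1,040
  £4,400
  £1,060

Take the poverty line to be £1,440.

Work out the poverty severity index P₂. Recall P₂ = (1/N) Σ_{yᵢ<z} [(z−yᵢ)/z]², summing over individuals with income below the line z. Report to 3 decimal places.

Below z: £840, £1,040, £1,060, £1,320 (q = 4 of N = 7).
Gap ratios (z−y)/z: (1440−840)/1440 = 0.4167; (1440−1040)/1440 = 0.2778; (1440−1060)/1440 = 0.2639; (1440−1320)/1440 = 0.0833.
Squared: 0.1736; 0.0772; 0.0696; 0.0069.
Sum = 0.327353; P₂ = 0.327353 / 7 = 0.047.

0.047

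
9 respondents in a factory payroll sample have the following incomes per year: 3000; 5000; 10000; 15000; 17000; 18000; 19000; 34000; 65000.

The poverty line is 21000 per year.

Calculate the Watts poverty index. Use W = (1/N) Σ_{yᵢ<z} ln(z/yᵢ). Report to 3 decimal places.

Below z: 3000, 5000, 10000, 15000, 17000, 18000, 19000 (q = 7 of N = 9).
ln(z/y) terms: ln(21000/3000) = 1.9459; ln(21000/5000) = 1.4351; ln(21000/10000) = 0.7419; ln(21000/15000) = 0.3365; ln(21000/17000) = 0.2113; ln(21000/18000) = 0.1542; ln(21000/19000) = 0.1001.
W = 4.924947 / 9 = 0.547.

0.547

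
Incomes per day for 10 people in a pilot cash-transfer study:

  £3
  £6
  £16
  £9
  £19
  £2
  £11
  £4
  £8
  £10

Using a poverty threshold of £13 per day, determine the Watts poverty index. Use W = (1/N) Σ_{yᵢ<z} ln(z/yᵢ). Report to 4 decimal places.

Poor units: £2, £3, £4, £6, £8, £9, £10, £11 (q = 8 of N = 10).
ln(z/y) terms: ln(13/2) = 1.8718; ln(13/3) = 1.4663; ln(13/4) = 1.1787; ln(13/6) = 0.7732; ln(13/8) = 0.4855; ln(13/9) = 0.3677; ln(13/10) = 0.2624; ln(13/11) = 0.1671.
W = 6.572635 / 10 = 0.6573.

0.6573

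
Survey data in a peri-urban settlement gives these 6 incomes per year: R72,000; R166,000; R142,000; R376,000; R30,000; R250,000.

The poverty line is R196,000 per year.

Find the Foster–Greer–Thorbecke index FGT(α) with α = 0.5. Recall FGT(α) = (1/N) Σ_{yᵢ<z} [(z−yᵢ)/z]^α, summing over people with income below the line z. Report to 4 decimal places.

Poor units: R30,000, R72,000, R142,000, R166,000 (q = 4 of N = 6).
Relative gaps: (196000−30000)/196000 = 0.8469; (196000−72000)/196000 = 0.6327; (196000−142000)/196000 = 0.2755; (196000−166000)/196000 = 0.1531.
Raised to α = 0.5: 0.92029; 0.79539; 0.52489; 0.39123.
Sum = 2.631809; FGT(0.5) = 2.631809 / 6 = 0.4386.

0.4386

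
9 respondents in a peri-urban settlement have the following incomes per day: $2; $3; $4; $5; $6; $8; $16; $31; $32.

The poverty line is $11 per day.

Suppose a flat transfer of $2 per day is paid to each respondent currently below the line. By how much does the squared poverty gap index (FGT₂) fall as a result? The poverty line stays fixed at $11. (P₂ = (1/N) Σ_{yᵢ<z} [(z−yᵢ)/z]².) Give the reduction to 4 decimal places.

0.1175

Before: below the line — $2, $3, $4, $5, $6, $8; squared poverty gap index (FGT₂) = 0.242424.
After the $2 transfer: below the line — $4, $5, $6, $7, $8, $10; squared poverty gap index (FGT₂) = 0.124885.
Reduction = 0.242424 − 0.124885 = 0.1175.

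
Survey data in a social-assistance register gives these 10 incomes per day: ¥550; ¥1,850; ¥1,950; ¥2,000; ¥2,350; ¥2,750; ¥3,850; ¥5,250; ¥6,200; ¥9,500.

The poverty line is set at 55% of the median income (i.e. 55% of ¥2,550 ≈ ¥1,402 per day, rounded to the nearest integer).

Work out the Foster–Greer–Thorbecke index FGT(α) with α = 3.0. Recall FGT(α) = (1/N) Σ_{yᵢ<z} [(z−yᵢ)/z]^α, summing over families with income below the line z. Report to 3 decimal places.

Below z: ¥550 (q = 1 of N = 10).
Gap ratios (z−y)/z: (1402−550)/1402 = 0.6077.
Raised to α = 3.0: 0.22443.
Sum = 0.224427; FGT(3.0) = 0.224427 / 10 = 0.022.

0.022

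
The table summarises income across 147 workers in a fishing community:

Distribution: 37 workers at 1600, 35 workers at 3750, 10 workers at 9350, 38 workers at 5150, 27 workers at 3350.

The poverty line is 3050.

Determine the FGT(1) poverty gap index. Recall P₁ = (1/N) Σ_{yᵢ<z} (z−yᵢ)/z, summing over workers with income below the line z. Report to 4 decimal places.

Below z: 37×1600 (q = 37 of N = 147).
Normalized shortfalls: (3050−1600)/3050 = 0.4754 (×37).
Sum of shortfalls = 17.590164; P₁ averages over all N: 17.590164 / 147 = 0.1197.

0.1197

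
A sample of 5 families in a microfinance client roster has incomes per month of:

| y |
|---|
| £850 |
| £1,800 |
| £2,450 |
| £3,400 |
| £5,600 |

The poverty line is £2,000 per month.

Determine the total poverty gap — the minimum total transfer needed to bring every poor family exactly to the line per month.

Incomes under z: £850, £1,800 (q = 2 of N = 5).
Individual gaps: 2000−850 = 1150; 2000−1800 = 200.
Aggregate gap = £1,350.

£1,350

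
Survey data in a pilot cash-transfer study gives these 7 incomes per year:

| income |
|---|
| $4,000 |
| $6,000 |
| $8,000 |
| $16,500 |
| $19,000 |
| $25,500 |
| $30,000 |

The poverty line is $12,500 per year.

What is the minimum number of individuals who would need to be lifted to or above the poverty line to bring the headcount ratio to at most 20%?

Currently q = 3 of N = 7 are below the line (H = 0.429).
A headcount ratio of at most 20% allows at most ⌊0.20 × 7⌋ = 1 poor individuals.
So at least 3 − 1 = 2 must be lifted.

2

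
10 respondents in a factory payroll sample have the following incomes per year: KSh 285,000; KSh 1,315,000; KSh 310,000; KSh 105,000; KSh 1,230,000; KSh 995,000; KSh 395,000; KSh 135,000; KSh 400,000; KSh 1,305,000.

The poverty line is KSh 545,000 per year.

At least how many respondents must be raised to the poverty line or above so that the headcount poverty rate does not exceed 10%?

Currently q = 6 of N = 10 are below the line (H = 0.600).
A headcount ratio of at most 10% allows at most ⌊0.10 × 10⌋ = 1 poor respondents.
So at least 6 − 1 = 5 must be lifted.

5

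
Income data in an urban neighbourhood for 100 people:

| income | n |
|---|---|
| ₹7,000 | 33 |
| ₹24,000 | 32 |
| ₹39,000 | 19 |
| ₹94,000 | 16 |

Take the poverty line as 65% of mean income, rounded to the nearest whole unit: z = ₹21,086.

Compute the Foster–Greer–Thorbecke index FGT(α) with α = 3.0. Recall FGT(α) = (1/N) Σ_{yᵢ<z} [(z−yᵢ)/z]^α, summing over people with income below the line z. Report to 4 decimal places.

0.0984

Poor units: 33×₹7,000 (q = 33 of N = 100).
Gap ratios (z−y)/z: (21086−7000)/21086 = 0.6680 (×33).
Raised to α = 3.0: 0.29811 (×33).
Sum = 9.837718; FGT(3.0) = 9.837718 / 100 = 0.0984.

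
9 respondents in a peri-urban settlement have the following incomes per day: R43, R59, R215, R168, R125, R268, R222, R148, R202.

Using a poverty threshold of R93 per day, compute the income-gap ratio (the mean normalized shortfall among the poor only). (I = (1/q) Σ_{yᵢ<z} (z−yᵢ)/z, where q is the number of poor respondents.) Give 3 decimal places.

Below the line: R43, R59 (q = 2 of N = 9).
Shortfall ratios (z−y)/z: 0.5376, 0.3656; sum = 0.903226.
The income-gap ratio divides by q (the poor only): 0.903226 / 2 = 0.452.

0.452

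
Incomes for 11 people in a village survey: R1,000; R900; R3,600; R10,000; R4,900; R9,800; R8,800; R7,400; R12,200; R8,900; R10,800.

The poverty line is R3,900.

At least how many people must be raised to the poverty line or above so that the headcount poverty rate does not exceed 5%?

3

3 of the 11 people are poor, so H = 3/11 = 0.273.
A headcount ratio of at most 5% allows at most ⌊0.05 × 11⌋ = 0 poor people.
So at least 3 − 0 = 3 must be lifted.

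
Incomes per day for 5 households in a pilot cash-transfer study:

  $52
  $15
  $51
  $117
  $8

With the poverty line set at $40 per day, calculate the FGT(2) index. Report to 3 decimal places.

Below z: $8, $15 (q = 2 of N = 5).
Normalized shortfalls: (40−8)/40 = 0.8000; (40−15)/40 = 0.6250.
Squared: 0.6400; 0.3906.
Sum = 1.030625; P₂ = 1.030625 / 5 = 0.206.

0.206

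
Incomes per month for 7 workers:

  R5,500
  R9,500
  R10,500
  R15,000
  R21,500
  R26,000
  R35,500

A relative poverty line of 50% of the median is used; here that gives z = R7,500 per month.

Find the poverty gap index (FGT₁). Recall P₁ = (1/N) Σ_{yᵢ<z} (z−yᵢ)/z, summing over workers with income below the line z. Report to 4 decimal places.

0.0381

Below z: R5,500 (q = 1 of N = 7).
Gap ratios (z−y)/z: (7500−5500)/7500 = 0.2667.
Sum of shortfalls = 0.266667; P₁ averages over all N: 0.266667 / 7 = 0.0381.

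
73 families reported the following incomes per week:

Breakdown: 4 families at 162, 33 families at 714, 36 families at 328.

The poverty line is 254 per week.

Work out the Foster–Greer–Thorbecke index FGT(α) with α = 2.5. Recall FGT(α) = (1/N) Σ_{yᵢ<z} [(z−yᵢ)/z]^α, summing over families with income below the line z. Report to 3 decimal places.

Incomes under z: 4×162 (q = 4 of N = 73).
Gap ratios (z−y)/z: (254−162)/254 = 0.3622 (×4).
Raised to α = 2.5: 0.07896 (×4).
Sum = 0.315824; FGT(2.5) = 0.315824 / 73 = 0.004.

0.004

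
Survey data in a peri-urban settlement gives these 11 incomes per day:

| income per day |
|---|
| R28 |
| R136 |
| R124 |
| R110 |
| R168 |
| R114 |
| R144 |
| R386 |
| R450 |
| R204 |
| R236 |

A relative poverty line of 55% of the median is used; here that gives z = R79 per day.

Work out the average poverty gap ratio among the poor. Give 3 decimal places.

Below z: R28 (q = 1 of N = 11).
Relative gaps: 0.6456; sum = 0.645570.
The income-gap ratio divides by q (the poor only): 0.645570 / 1 = 0.646.

0.646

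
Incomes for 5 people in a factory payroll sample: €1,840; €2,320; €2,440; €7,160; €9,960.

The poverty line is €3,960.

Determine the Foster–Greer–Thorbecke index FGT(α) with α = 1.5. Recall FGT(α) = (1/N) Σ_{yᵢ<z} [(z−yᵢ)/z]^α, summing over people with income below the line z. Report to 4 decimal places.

0.1792

Below the line: €1,840, €2,320, €2,440 (q = 3 of N = 5).
Relative gaps: (3960−1840)/3960 = 0.5354; (3960−2320)/3960 = 0.4141; (3960−2440)/3960 = 0.3838.
Raised to α = 1.5: 0.39171; 0.26652; 0.23781.
Sum = 0.896028; FGT(1.5) = 0.896028 / 5 = 0.1792.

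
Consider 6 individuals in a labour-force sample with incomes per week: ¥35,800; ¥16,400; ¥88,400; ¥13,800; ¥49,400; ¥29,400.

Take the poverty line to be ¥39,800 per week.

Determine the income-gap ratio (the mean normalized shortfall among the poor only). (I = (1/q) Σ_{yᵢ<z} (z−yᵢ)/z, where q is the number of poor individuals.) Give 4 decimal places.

Below the line: ¥13,800, ¥16,400, ¥29,400, ¥35,800 (q = 4 of N = 6).
Shortfall ratios (z−y)/z: 0.6533, 0.5879, 0.2613, 0.1005; sum = 1.603015.
I averages over the q = 4 poor units only: 1.603015 / 4 = 0.4008.

0.4008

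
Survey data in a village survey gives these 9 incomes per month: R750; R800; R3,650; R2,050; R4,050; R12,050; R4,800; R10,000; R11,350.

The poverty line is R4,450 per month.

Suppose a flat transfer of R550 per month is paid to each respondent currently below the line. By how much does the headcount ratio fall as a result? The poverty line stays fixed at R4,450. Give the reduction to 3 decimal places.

0.111

Before: below the line — R750, R800, R2,050, R3,650, R4,050; headcount ratio = 0.55556.
After the R550 transfer: below the line — R1,300, R1,350, R2,600, R4,200; headcount ratio = 0.44444.
Reduction = 0.55556 − 0.44444 = 0.111.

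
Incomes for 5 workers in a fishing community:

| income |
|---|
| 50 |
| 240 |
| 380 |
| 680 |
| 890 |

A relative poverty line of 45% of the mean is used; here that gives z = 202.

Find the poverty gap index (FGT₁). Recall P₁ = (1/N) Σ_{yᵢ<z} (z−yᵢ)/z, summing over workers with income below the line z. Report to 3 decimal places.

0.150

Below the line: 50 (q = 1 of N = 5).
Normalized shortfalls: (202−50)/202 = 0.7525.
Sum of shortfalls = 0.752475; P₁ averages over all N: 0.752475 / 5 = 0.150.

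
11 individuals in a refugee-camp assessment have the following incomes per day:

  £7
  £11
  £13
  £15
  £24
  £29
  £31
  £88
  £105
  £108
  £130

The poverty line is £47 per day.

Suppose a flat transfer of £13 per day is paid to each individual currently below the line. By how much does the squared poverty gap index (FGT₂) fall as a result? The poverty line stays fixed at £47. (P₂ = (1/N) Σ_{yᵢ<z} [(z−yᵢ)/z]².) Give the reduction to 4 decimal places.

0.1642

Before: below the line — £7, £11, £13, £15, £24, £29, £31; squared poverty gap index (FGT₂) = 0.254537.
After the £13 transfer: below the line — £20, £24, £26, £28, £37, £42, £44; squared poverty gap index (FGT₂) = 0.090292.
Reduction = 0.254537 − 0.090292 = 0.1642.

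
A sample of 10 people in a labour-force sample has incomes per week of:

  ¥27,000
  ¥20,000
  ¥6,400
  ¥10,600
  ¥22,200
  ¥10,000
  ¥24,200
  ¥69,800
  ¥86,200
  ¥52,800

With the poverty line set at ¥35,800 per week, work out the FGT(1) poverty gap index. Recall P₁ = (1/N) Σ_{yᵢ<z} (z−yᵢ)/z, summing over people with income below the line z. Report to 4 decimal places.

Incomes under z: ¥6,400, ¥10,000, ¥10,600, ¥20,000, ¥22,200, ¥24,200, ¥27,000 (q = 7 of N = 10).
Shortfall ratios: (35800−6400)/35800 = 0.8212; (35800−10000)/35800 = 0.7207; (35800−10600)/35800 = 0.7039; (35800−20000)/35800 = 0.4413; (35800−22200)/35800 = 0.3799; (35800−24200)/35800 = 0.3240; (35800−27000)/35800 = 0.2458.
Σ = 3.636872. Dividing by the full population N = 10 gives P₁ = 0.3637.

0.3637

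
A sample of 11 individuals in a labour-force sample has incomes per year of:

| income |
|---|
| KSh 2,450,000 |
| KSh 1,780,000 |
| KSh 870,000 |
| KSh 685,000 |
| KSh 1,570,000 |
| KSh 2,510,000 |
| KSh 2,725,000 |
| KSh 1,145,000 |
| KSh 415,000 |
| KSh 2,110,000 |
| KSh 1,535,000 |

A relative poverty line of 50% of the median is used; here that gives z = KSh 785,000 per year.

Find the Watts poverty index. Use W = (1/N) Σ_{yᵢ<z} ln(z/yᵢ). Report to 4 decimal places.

Poor units: KSh 415,000, KSh 685,000 (q = 2 of N = 11).
ln(z/y) terms: ln(785000/415000) = 0.6374; ln(785000/685000) = 0.1363.
W = 0.773670 / 11 = 0.0703.

0.0703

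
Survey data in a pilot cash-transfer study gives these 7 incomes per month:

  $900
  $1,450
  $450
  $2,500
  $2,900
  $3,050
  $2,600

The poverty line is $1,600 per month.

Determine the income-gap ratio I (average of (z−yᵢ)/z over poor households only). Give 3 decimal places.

0.417

Poor units: $450, $900, $1,450 (q = 3 of N = 7).
Shortfall ratios (z−y)/z: 0.7188, 0.4375, 0.0938; sum = 1.250000.
I averages over the q = 3 poor units only: 1.250000 / 3 = 0.417.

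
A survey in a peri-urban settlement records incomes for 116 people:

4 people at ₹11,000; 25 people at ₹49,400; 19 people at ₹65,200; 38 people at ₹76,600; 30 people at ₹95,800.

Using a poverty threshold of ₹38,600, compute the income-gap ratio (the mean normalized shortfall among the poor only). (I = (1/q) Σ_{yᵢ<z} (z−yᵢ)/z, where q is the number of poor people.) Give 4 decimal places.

Poor units: 4×₹11,000 (q = 4 of N = 116).
Shortfall ratios (z−y)/z: 0.7150 (×4); sum = 2.860104.
The income-gap ratio divides by q (the poor only): 2.860104 / 4 = 0.7150.

0.7150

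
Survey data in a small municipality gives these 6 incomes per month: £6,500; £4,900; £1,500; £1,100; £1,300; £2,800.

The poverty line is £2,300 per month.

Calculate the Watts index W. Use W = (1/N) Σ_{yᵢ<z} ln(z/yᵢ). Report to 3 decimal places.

Poor units: £1,100, £1,300, £1,500 (q = 3 of N = 6).
Log shortfalls: ln(2300/1100) = 0.7376; ln(2300/1300) = 0.5705; ln(2300/1500) = 0.4274.
W = 1.735588 / 6 = 0.289.

0.289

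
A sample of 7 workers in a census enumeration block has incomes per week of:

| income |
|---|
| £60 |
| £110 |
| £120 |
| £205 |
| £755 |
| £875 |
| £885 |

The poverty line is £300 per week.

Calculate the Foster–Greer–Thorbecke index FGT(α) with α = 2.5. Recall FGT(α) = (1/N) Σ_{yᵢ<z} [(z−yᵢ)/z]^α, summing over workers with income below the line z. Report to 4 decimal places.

Below z: £60, £110, £120, £205 (q = 4 of N = 7).
Relative gaps: (300−60)/300 = 0.8000; (300−110)/300 = 0.6333; (300−120)/300 = 0.6000; (300−205)/300 = 0.3167.
Raised to α = 2.5: 0.57243; 0.31921; 0.27885; 0.05643.
Sum = 1.226931; FGT(2.5) = 1.226931 / 7 = 0.1753.

0.1753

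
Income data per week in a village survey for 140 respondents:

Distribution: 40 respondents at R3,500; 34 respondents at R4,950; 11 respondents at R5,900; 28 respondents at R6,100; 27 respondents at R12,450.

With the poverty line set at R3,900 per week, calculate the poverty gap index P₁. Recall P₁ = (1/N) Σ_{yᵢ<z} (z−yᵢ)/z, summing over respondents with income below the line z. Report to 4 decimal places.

Below the line: 40×R3,500 (q = 40 of N = 140).
Relative gaps: (3900−3500)/3900 = 0.1026 (×40).
Sum of shortfalls = 4.102564; P₁ averages over all N: 4.102564 / 140 = 0.0293.

0.0293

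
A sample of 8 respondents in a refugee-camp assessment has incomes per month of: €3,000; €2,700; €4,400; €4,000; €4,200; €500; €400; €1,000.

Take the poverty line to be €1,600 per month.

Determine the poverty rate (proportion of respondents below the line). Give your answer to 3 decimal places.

0.375

3 of the 8 respondents have income below €1,600.
H = 3/8 = 0.375.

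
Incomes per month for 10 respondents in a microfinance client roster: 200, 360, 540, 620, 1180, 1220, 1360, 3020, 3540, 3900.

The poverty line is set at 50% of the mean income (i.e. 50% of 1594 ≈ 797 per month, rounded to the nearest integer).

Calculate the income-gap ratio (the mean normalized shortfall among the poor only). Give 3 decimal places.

0.460

Poor units: 200, 360, 540, 620 (q = 4 of N = 10).
Relative gaps: 0.7491, 0.5483, 0.3225, 0.2221; sum = 1.841907.
I averages over the q = 4 poor units only: 1.841907 / 4 = 0.460.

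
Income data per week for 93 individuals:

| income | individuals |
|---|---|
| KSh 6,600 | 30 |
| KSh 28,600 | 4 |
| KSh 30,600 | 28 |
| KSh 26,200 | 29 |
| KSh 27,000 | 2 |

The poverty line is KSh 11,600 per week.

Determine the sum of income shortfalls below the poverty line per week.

KSh 150,000

Below the line: 30×KSh 6,600 (q = 30 of N = 93).
Individual gaps: 30×(11600−6600) = 150000.
Aggregate gap = KSh 150,000.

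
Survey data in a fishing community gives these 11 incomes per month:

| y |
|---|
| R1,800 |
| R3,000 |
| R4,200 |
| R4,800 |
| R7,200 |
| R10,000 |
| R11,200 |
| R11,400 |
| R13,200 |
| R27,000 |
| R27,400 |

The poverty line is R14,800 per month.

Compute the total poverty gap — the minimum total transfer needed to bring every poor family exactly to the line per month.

R66,400

Poor units: R1,800, R3,000, R4,200, R4,800, R7,200, R10,000, R11,200, R11,400, R13,200 (q = 9 of N = 11).
Individual gaps: 14800−1800 = 13000; 14800−3000 = 11800; 14800−4200 = 10600; 14800−4800 = 10000; 14800−7200 = 7600; 14800−10000 = 4800; 14800−11200 = 3600; 14800−11400 = 3400; 14800−13200 = 1600.
Aggregate gap = R66,400.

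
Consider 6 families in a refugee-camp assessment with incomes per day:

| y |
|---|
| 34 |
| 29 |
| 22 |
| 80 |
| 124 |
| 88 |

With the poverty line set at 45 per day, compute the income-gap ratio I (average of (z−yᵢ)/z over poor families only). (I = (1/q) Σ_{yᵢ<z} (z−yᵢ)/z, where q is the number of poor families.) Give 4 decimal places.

0.3704

Incomes under z: 22, 29, 34 (q = 3 of N = 6).
Relative gaps: 0.5111, 0.3556, 0.2444; sum = 1.111111.
The income-gap ratio divides by q (the poor only): 1.111111 / 3 = 0.3704.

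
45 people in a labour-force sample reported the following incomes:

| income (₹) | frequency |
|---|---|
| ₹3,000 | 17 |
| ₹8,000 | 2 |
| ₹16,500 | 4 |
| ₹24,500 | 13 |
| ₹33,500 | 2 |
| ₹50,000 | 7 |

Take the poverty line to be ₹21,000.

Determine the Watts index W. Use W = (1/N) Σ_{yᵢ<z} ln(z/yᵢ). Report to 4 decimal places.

Incomes under z: 17×₹3,000, 2×₹8,000, 4×₹16,500 (q = 23 of N = 45).
Log shortfalls: ln(21000/3000) = 1.9459 (×17); ln(21000/8000) = 0.9651 (×2); ln(21000/16500) = 0.2412 (×4).
W = 35.975283 / 45 = 0.7995.

0.7995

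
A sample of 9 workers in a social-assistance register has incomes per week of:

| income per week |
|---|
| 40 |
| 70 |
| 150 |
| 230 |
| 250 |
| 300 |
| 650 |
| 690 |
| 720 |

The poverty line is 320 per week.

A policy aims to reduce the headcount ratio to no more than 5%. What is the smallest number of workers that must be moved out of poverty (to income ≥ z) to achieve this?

6

Currently q = 6 of N = 9 are below the line (H = 0.667).
A headcount ratio of at most 5% allows at most ⌊0.05 × 9⌋ = 0 poor workers.
So at least 6 − 0 = 6 must be lifted.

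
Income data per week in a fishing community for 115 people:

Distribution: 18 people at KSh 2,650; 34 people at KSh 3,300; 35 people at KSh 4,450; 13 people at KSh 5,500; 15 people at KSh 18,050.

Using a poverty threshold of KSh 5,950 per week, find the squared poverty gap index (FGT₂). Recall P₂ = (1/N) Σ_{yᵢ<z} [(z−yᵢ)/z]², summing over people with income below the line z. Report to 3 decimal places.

Below the line: 18×KSh 2,650, 34×KSh 3,300, 35×KSh 4,450, 13×KSh 5,500 (q = 100 of N = 115).
Relative gaps: (5950−2650)/5950 = 0.5546 (×18); (5950−3300)/5950 = 0.4454 (×34); (5950−4450)/5950 = 0.2521 (×35); (5950−5500)/5950 = 0.0756 (×13).
Squared: 0.3076 (×18); 0.1984 (×34); 0.0636 (×35); 0.0057 (×13).
Sum = 14.579973; P₂ = 14.579973 / 115 = 0.127.

0.127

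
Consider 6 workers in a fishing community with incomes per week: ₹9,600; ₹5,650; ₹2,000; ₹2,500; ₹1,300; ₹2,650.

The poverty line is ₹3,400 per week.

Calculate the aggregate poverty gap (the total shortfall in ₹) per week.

₹5,150

Below z: ₹1,300, ₹2,000, ₹2,500, ₹2,650 (q = 4 of N = 6).
Individual gaps: 3400−1300 = 2100; 3400−2000 = 1400; 3400−2500 = 900; 3400−2650 = 750.
Aggregate gap = ₹5,150.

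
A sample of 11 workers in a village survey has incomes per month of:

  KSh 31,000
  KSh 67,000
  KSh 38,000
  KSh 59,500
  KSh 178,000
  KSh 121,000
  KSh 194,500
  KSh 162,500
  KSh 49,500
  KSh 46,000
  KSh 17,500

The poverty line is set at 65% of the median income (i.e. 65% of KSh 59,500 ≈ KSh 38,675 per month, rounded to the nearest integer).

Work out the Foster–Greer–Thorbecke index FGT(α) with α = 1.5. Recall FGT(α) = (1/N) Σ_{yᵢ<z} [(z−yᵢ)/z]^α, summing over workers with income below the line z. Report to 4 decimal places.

0.0451

Below the line: KSh 17,500, KSh 31,000, KSh 38,000 (q = 3 of N = 11).
Shortfall ratios: (38675−17500)/38675 = 0.5475; (38675−31000)/38675 = 0.1984; (38675−38000)/38675 = 0.0175.
Raised to α = 1.5: 0.40513; 0.08840; 0.00231.
Sum = 0.495835; FGT(1.5) = 0.495835 / 11 = 0.0451.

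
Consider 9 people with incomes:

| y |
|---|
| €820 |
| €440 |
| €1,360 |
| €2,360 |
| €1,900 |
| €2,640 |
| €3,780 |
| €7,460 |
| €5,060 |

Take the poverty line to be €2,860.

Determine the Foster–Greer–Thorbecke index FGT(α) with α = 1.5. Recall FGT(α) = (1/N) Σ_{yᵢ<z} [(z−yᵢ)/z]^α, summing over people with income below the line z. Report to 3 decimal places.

Below z: €440, €820, €1,360, €1,900, €2,360, €2,640 (q = 6 of N = 9).
Normalized shortfalls: (2860−440)/2860 = 0.8462; (2860−820)/2860 = 0.7133; (2860−1360)/2860 = 0.5245; (2860−1900)/2860 = 0.3357; (2860−2360)/2860 = 0.1748; (2860−2640)/2860 = 0.0769.
Raised to α = 1.5: 0.77835; 0.60242; 0.37983; 0.19447; 0.07310; 0.02133.
Sum = 2.049498; FGT(1.5) = 2.049498 / 9 = 0.228.

0.228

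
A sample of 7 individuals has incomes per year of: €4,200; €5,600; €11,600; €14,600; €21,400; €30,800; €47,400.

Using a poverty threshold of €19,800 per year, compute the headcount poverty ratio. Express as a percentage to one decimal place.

57.1%

4 of the 7 individuals have income below €19,800.
H = 4/7 = 57.1%.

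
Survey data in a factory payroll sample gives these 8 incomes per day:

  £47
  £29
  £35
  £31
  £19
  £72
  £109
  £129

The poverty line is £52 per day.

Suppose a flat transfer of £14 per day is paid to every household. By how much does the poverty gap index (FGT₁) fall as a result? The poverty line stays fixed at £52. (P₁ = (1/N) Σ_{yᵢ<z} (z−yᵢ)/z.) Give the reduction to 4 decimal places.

0.1466

Before: below the line — £19, £29, £31, £35, £47; poverty gap index (FGT₁) = 0.237981.
After the £14 transfer: below the line — £33, £43, £45, £49; poverty gap index (FGT₁) = 0.091346.
Reduction = 0.237981 − 0.091346 = 0.1466.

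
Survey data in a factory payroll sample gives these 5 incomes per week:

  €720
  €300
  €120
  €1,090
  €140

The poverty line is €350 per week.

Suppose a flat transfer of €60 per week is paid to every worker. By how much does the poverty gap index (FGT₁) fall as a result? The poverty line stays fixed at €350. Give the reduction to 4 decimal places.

0.0971

Before: below the line — €120, €140, €300; poverty gap index (FGT₁) = 0.280000.
After the €60 transfer: below the line — €180, €200; poverty gap index (FGT₁) = 0.182857.
Reduction = 0.280000 − 0.182857 = 0.0971.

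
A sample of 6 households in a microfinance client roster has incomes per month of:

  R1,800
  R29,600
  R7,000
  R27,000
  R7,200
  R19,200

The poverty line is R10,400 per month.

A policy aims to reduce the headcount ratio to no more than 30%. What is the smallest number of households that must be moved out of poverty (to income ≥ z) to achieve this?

2

3 of the 6 households are poor, so H = 3/6 = 0.500.
A headcount ratio of at most 30% allows at most ⌊0.30 × 6⌋ = 1 poor households.
So at least 3 − 1 = 2 must be lifted.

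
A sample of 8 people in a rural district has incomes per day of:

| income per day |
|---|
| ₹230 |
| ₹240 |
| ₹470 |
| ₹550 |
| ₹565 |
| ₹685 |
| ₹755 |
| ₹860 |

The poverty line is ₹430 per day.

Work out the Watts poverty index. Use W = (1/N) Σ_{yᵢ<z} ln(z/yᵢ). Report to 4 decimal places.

Below z: ₹230, ₹240 (q = 2 of N = 8).
ln(z/y) terms: ln(430/230) = 0.6257; ln(430/240) = 0.5831.
W = 1.208852 / 8 = 0.1511.

0.1511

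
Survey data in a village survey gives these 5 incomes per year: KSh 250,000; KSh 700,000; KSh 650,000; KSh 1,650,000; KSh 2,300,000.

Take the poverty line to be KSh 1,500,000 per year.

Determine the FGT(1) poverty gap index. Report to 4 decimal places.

Below the line: KSh 250,000, KSh 650,000, KSh 700,000 (q = 3 of N = 5).
Relative gaps: (1500000−250000)/1500000 = 0.8333; (1500000−650000)/1500000 = 0.5667; (1500000−700000)/1500000 = 0.5333.
Σ = 1.933333. Dividing by the full population N = 5 gives P₁ = 0.3867.

0.3867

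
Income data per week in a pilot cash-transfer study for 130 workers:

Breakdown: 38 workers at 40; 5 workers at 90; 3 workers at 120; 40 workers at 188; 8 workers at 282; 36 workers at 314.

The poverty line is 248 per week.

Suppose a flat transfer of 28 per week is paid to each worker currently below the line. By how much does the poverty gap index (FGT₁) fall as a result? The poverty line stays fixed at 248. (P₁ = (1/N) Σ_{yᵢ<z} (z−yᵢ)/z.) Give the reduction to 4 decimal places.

Before: below the line — 38×40, 5×90, 3×120, 40×188; poverty gap index (FGT₁) = 0.356017.
After the 28 transfer: below the line — 38×68, 5×118, 3×148, 40×216; poverty gap index (FGT₁) = 0.281328.
Reduction = 0.356017 − 0.281328 = 0.0747.

0.0747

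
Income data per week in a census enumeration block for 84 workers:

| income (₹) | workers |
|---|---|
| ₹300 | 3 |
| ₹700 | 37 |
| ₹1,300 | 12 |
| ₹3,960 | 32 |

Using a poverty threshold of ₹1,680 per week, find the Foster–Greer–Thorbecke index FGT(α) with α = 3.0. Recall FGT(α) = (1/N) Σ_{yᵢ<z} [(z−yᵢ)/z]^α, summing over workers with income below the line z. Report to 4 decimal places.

Below z: 3×₹300, 37×₹700, 12×₹1,300 (q = 52 of N = 84).
Relative gaps: (1680−300)/1680 = 0.8214 (×3); (1680−700)/1680 = 0.5833 (×37); (1680−1300)/1680 = 0.2262 (×12).
Raised to α = 3.0: 0.55425 (×3); 0.19850 (×37); 0.01157 (×12).
Sum = 9.145962; FGT(3.0) = 9.145962 / 84 = 0.1089.

0.1089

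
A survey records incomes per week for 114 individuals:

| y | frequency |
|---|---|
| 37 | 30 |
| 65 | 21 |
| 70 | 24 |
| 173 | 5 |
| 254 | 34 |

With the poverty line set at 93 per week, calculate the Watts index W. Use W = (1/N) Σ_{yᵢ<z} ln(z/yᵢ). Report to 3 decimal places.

0.368

Below z: 30×37, 21×65, 24×70 (q = 75 of N = 114).
Log shortfalls: ln(93/37) = 0.9217 (×30); ln(93/65) = 0.3582 (×21); ln(93/70) = 0.2841 (×24).
W = 41.991406 / 114 = 0.368.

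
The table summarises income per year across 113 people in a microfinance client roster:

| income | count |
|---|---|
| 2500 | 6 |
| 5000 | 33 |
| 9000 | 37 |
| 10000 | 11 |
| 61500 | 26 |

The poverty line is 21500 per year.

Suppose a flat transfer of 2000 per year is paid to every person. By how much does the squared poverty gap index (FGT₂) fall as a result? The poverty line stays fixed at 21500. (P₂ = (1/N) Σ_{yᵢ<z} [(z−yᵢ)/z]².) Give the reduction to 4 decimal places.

Before: below the line — 6×2500, 33×5000, 37×9000, 11×10000; squared poverty gap index (FGT₂) = 0.351996.
After the 2000 transfer: below the line — 6×4500, 33×7000, 37×11000, 11×12000; squared poverty gap index (FGT₂) = 0.263127.
Reduction = 0.351996 − 0.263127 = 0.0889.

0.0889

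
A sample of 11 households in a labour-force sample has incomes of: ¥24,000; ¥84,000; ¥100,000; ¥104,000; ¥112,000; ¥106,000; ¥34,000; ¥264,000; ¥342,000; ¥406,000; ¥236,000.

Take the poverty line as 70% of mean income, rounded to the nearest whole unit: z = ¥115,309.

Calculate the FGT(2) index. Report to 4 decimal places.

Below the line: ¥24,000, ¥34,000, ¥84,000, ¥100,000, ¥104,000, ¥106,000, ¥112,000 (q = 7 of N = 11).
Gap ratios (z−y)/z: (115309−24000)/115309 = 0.7919; (115309−34000)/115309 = 0.7051; (115309−84000)/115309 = 0.2715; (115309−100000)/115309 = 0.1328; (115309−104000)/115309 = 0.0981; (115309−106000)/115309 = 0.0807; (115309−112000)/115309 = 0.0287.
Squared: 0.6270; 0.4972; 0.0737; 0.0176; 0.0096; 0.0065; 0.0008.
Sum = 1.232581; P₂ = 1.232581 / 11 = 0.1121.

0.1121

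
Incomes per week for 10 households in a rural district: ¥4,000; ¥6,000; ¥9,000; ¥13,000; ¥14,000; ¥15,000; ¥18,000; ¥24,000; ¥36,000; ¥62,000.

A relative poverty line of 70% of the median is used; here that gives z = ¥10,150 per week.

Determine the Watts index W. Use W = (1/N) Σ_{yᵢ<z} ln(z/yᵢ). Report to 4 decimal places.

Incomes under z: ¥4,000, ¥6,000, ¥9,000 (q = 3 of N = 10).
Log shortfalls: ln(10150/4000) = 0.9312; ln(10150/6000) = 0.5257; ln(10150/9000) = 0.1202.
W = 1.577143 / 10 = 0.1577.

0.1577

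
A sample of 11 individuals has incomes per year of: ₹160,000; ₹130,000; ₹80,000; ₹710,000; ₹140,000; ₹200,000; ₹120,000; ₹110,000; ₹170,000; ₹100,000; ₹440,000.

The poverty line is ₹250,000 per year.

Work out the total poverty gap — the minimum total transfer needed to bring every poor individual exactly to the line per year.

₹1,040,000

Below z: ₹80,000, ₹100,000, ₹110,000, ₹120,000, ₹130,000, ₹140,000, ₹160,000, ₹170,000, ₹200,000 (q = 9 of N = 11).
Individual gaps: 250000−80000 = 170000; 250000−100000 = 150000; 250000−110000 = 140000; 250000−120000 = 130000; 250000−130000 = 120000; 250000−140000 = 110000; 250000−160000 = 90000; 250000−170000 = 80000; 250000−200000 = 50000.
Aggregate gap = ₹1,040,000.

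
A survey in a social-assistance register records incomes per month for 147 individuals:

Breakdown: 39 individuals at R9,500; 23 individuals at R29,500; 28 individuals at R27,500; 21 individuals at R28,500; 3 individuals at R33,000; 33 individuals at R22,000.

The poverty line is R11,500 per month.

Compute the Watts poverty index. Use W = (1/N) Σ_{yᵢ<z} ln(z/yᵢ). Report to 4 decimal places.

0.0507

Below z: 39×R9,500 (q = 39 of N = 147).
Log shortfalls: ln(11500/9500) = 0.1911 (×39).
W = 7.451154 / 147 = 0.0507.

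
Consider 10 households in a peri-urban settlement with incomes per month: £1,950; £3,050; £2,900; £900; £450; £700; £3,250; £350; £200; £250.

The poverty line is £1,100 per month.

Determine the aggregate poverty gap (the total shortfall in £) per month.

£3,750

Below z: £200, £250, £350, £450, £700, £900 (q = 6 of N = 10).
Individual gaps: 1100−200 = 900; 1100−250 = 850; 1100−350 = 750; 1100−450 = 650; 1100−700 = 400; 1100−900 = 200.
Aggregate gap = £3,750.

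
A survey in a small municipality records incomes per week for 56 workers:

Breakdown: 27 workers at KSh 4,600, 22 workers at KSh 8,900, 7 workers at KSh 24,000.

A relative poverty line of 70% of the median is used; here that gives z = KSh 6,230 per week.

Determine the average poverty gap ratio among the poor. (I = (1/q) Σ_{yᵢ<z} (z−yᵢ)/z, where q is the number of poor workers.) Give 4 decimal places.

Below z: 27×KSh 4,600 (q = 27 of N = 56).
Relative gaps: 0.2616 (×27); sum = 7.064205.
I averages over the q = 27 poor units only: 7.064205 / 27 = 0.2616.

0.2616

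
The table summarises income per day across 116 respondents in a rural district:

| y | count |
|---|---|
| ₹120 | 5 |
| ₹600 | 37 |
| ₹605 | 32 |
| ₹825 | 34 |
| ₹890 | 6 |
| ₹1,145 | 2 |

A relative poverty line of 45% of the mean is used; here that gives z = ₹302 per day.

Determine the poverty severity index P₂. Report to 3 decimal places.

Below z: 5×₹120 (q = 5 of N = 116).
Shortfall ratios: (302−120)/302 = 0.6026 (×5).
Squared: 0.3632 (×5).
Sum = 1.815929; P₂ = 1.815929 / 116 = 0.016.

0.016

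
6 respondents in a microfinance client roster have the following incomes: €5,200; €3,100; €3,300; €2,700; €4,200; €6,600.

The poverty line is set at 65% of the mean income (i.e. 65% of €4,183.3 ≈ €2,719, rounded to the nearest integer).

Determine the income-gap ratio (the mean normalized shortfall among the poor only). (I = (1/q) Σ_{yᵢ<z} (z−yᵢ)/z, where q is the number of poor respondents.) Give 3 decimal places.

Below the line: €2,700 (q = 1 of N = 6).
Shortfall ratios (z−y)/z: 0.0070; sum = 0.006988.
The income-gap ratio divides by q (the poor only): 0.006988 / 1 = 0.007.

0.007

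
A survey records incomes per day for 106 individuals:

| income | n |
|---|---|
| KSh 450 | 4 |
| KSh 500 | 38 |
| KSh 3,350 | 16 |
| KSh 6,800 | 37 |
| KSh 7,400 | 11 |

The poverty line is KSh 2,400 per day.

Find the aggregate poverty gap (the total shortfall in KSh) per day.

Poor units: 4×KSh 450, 38×KSh 500 (q = 42 of N = 106).
Individual gaps: 4×(2400−450) = 7800; 38×(2400−500) = 72200.
Aggregate gap = KSh 80,000.

KSh 80,000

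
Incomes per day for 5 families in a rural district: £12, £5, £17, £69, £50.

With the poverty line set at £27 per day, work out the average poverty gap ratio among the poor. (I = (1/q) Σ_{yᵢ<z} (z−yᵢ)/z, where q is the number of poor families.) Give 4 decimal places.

0.5802

Incomes under z: £5, £12, £17 (q = 3 of N = 5).
Relative gaps: 0.8148, 0.5556, 0.3704; sum = 1.740741.
I averages over the q = 3 poor units only: 1.740741 / 3 = 0.5802.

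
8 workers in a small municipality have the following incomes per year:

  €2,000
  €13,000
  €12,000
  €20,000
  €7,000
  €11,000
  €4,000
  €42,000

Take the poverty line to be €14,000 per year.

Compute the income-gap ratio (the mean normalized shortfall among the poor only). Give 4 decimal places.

0.4167

Poor units: €2,000, €4,000, €7,000, €11,000, €12,000, €13,000 (q = 6 of N = 8).
Relative gaps: 0.8571, 0.7143, 0.5000, 0.2143, 0.1429, 0.0714; sum = 2.500000.
The income-gap ratio divides by q (the poor only): 2.500000 / 6 = 0.4167.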